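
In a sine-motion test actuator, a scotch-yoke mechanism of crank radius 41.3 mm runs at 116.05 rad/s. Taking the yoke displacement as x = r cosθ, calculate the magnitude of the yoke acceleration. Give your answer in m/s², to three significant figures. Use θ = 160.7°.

ω = 116 rad/s
x = r cosθ ⇒ ẍ = −rω² cosθ (ω constant).
|a| = rω²|cosθ| = 0.0413·(116)²·|cos 160.7°| = 524.95 m/s².

525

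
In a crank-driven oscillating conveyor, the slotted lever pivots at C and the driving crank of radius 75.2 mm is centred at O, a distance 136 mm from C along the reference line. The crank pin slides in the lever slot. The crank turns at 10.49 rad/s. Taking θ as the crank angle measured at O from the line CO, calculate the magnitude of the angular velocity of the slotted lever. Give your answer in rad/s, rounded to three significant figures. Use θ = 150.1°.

5.25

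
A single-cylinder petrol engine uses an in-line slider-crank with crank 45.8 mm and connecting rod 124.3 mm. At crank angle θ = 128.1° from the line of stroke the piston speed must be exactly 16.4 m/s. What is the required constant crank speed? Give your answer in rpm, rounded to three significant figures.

5700

For an in-line slider-crank, |v_piston| = rω|sinθ|·[1 + r cosθ/√(L² − r² sin²θ)].
With r = 0.0458 m, L = 0.1243 m, θ = 128.1°: the bracketed kinematic factor |dx/dθ| = 0.02748 m.
ω = v/|dx/dθ| = 16.4/0.02748 = 596.81 rad/s.
N = 60ω/(2π) = 5699.1 rpm.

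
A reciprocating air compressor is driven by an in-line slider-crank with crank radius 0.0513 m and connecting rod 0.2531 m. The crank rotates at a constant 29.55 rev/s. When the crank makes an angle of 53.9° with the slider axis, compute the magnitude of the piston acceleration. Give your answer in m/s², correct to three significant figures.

ω = 2π·29.6 = 185.7 rad/s
x(θ) = r cosθ + √(L² − r² sin²θ); with ω constant, a = ω²·d²x/dθ².
d²x/dθ² = −r cosθ − r²(cos2θ)/√u − r⁴ sin²2θ/(4u^{3/2}),  u = L² − r² sin²θ = 0.0623415 m².
Substituting r = 0.0513 m, L = 0.2531 m, θ = 53.9°: d²x/dθ² = -0.027105 m.
a = ω²·d²x/dθ² = (185.7)²·(-0.027105) = -934.37 m/s²;  |a| = 934.37 m/s².

934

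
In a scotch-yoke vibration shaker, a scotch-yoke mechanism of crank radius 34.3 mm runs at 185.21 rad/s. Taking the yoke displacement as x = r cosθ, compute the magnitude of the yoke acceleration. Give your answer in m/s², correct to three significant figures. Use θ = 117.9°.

ω = 185.2 rad/s
x = r cosθ ⇒ ẍ = −rω² cosθ (ω constant).
|a| = rω²|cosθ| = 0.0343·(185.2)²·|cos 117.9°| = 550.56 m/s².

551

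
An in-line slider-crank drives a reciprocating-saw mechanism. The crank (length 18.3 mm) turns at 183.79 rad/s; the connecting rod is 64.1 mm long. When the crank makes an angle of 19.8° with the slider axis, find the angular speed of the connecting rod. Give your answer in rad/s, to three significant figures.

49.6

ω = 183.8 rad/s
The rod makes angle φ with the slider axis where L sinφ = r sinθ; differentiating, L cosφ·φ̇ = r ω cosθ.
L cosφ = √(L² − r² sin²θ) = 0.0638 m.
|ω_rod| = r ω |cosθ| / √(L² − r² sin²θ) = 0.0183·183.8·0.94088/0.0638 = 49.601 rad/s.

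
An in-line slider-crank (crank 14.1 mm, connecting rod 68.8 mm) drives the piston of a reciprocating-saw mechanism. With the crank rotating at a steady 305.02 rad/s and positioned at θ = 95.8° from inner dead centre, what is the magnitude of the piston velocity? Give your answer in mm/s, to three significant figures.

ω = 305 rad/s
For an in-line slider-crank, x = r cosθ + √(L² − r² sin²θ), so v = −rω sinθ·[1 + r cosθ/√(L² − r² sin²θ)].
With r = 0.0141 m, L = 0.0688 m, θ = 95.8°: √(L² − r² sin²θ) = 0.067355 m.
v = −0.0141·305·0.99488·[1 + 0.0141·-0.10106/0.067355] = -4.1882 m/s.
|v| = 4.1882 m/s = 4188.2 mm/s.

4190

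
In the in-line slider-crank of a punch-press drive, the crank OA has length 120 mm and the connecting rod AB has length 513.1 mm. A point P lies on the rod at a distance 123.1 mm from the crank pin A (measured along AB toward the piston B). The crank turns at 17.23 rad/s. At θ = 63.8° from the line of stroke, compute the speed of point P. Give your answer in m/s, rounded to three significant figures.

2.02

ω = 17.23 rad/s.  Crank-pin speed |V_A| = rω = 2.0676 m/s, perpendicular to OA.
Rod angle: sinφ = −(r/L) sinθ ⇒ φ = -12.113°; ω_rod = −rω cosθ/√(L²−r²sin²θ) = -1.8196 rad/s.
V_P = V_A + ω_rod × AP, with AP = 0.1231 m along the rod.
Components: V_Px = −rω sinθ − a·ω_rod·sinφ = -1.9022 m/s;  V_Py = rω cosθ + a·ω_rod·cosφ = +0.69385 m/s.
|V_P| = √(V_Px² + V_Py²) = 2.0248 m/s.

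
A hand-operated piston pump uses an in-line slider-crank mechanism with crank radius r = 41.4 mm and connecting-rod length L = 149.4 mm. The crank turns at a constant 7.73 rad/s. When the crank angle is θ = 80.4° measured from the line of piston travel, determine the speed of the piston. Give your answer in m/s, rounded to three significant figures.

ω = 7.73 rad/s
For an in-line slider-crank, x = r cosθ + √(L² − r² sin²θ), so v = −rω sinθ·[1 + r cosθ/√(L² − r² sin²θ)].
With r = 0.0414 m, L = 0.1494 m, θ = 80.4°: √(L² − r² sin²θ) = 0.14372 m.
v = −0.0414·7.73·0.98600·[1 + 0.0414·0.16677/0.14372] = -0.3307 m/s.
|v| = 0.3307 m/s.

0.331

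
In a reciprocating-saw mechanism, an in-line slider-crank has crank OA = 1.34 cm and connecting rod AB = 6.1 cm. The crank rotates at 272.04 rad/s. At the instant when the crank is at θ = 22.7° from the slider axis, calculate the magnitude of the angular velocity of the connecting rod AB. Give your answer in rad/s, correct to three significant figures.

55.3

ω = 272 rad/s
The rod makes angle φ with the slider axis where L sinφ = r sinθ; differentiating, L cosφ·φ̇ = r ω cosθ.
L cosφ = √(L² − r² sin²θ) = 0.06078 m.
|ω_rod| = r ω |cosθ| / √(L² − r² sin²θ) = 0.0134·272·0.92254/0.06078 = 55.33 rad/s.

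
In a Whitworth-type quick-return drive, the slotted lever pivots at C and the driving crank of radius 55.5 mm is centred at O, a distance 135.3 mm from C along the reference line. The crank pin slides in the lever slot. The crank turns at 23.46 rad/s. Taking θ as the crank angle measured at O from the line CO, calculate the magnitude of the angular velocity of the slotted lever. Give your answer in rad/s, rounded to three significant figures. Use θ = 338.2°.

6.67

ω = 23.46 rad/s
Crank pin A relative to C: A = (d + r cosθ, r sinθ); lever angle φ = atan2(r sinθ, d + r cosθ).
Differentiating tanφ: φ̇ = rω(d cosθ + r)/(d² + r² + 2dr cosθ).
d² + r² + 2dr cosθ = |CA|² = 0.0353306 m²;  d cosθ + r = +0.18112 m.
|ω_lever| = |0.0555·23.46·+0.18112| / 0.0353306 = 6.6749 rad/s.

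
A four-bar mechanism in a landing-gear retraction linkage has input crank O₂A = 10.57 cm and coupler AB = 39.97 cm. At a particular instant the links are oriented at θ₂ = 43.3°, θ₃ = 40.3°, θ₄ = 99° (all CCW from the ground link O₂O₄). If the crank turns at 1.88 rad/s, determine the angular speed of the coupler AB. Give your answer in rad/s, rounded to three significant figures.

ω₂ = 1.88 rad/s
Differentiating the loop-closure r₂e^{iθ₂}+r₃e^{iθ₃}=r₁+r₄e^{iθ₄} gives r₂ω₂e^{iθ₂}+r₃ω₃e^{iθ₃}=r₄ω₄e^{iθ₄}.
Eliminating the other unknown: ω₃ = r₂ω₂ sin(θ₄−θ₂) / [r₃ sin(θ₃−θ₄)].
Numerator sine = +0.82610; denominator sine = -0.85446.
Result = 0.1057·1.88·(+0.82610) / (0.3997·(-0.85446)) = -0.48066 rad/s; magnitude 0.48066 rad/s.

0.481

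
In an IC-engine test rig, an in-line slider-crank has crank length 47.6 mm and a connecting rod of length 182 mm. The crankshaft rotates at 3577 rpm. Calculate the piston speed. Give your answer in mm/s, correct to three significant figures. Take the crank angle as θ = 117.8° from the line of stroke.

13800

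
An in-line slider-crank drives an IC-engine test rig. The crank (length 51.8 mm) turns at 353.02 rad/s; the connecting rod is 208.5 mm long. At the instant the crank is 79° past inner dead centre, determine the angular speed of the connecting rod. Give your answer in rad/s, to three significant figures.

17.3

ω = 353 rad/s
The rod makes angle φ with the slider axis where L sinφ = r sinθ; differentiating, L cosφ·φ̇ = r ω cosθ.
L cosφ = √(L² − r² sin²θ) = 0.2022 m.
|ω_rod| = r ω |cosθ| / √(L² − r² sin²θ) = 0.0518·353·0.19081/0.2022 = 17.256 rad/s.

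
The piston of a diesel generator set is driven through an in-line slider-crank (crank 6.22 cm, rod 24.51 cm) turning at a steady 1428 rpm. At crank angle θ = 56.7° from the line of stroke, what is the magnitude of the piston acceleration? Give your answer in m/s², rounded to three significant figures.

625

ω = 2π·1428/60 = 149.5 rad/s
x(θ) = r cosθ + √(L² − r² sin²θ); with ω constant, a = ω²·d²x/dθ².
d²x/dθ² = −r cosθ − r²(cos2θ)/√u − r⁴ sin²2θ/(4u^{3/2}),  u = L² − r² sin²θ = 0.0573713 m².
Substituting r = 0.0622 m, L = 0.2451 m, θ = 56.7°: d²x/dθ² = -0.027964 m.
a = ω²·d²x/dθ² = (149.5)²·(-0.027964) = -625.33 m/s²;  |a| = 625.33 m/s².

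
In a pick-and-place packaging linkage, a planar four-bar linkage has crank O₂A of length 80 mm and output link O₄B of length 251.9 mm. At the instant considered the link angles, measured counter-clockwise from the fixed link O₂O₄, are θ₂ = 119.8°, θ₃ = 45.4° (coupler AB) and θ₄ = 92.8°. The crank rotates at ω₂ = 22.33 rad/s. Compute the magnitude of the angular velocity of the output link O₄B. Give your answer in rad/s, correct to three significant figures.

ω₂ = 22.33 rad/s
Differentiating the loop-closure r₂e^{iθ₂}+r₃e^{iθ₃}=r₁+r₄e^{iθ₄} gives r₂ω₂e^{iθ₂}+r₃ω₃e^{iθ₃}=r₄ω₄e^{iθ₄}.
Eliminating the other unknown: ω₄ = r₂ω₂ sin(θ₂−θ₃) / [r₄ sin(θ₄−θ₃)].
Numerator sine = +0.96316; denominator sine = +0.73610.
Result = 0.08·22.33·(+0.96316) / (0.2519·(+0.73610)) = +9.2793 rad/s; magnitude 9.2793 rad/s.

9.28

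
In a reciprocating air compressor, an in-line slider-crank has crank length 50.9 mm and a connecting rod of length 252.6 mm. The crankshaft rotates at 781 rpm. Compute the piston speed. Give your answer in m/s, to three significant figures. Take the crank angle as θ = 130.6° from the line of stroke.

2.74

ω = 2π·781/60 = 81.79 rad/s
For an in-line slider-crank, x = r cosθ + √(L² − r² sin²θ), so v = −rω sinθ·[1 + r cosθ/√(L² − r² sin²θ)].
With r = 0.0509 m, L = 0.2526 m, θ = 130.6°: √(L² − r² sin²θ) = 0.24963 m.
v = −0.0509·81.79·0.75927·[1 + 0.0509·-0.65077/0.24963] = -2.7414 m/s.
|v| = 2.7414 m/s.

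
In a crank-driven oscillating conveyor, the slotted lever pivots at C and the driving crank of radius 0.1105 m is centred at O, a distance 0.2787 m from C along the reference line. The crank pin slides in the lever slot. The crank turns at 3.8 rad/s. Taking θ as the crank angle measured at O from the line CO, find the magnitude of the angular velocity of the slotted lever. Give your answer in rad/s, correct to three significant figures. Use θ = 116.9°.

0.106

ω = 3.8 rad/s
Crank pin A relative to C: A = (d + r cosθ, r sinθ); lever angle φ = atan2(r sinθ, d + r cosθ).
Differentiating tanφ: φ̇ = rω(d cosθ + r)/(d² + r² + 2dr cosθ).
d² + r² + 2dr cosθ = |CA|² = 0.0620173 m²;  d cosθ + r = -0.015594 m.
|ω_lever| = |0.1105·3.8·-0.015594| / 0.0620173 = 0.10558 rad/s.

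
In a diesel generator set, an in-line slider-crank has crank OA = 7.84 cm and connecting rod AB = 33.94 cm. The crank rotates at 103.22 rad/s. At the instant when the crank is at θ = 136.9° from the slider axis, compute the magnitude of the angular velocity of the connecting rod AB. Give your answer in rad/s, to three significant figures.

17.6

ω = 103.2 rad/s
The rod makes angle φ with the slider axis where L sinφ = r sinθ; differentiating, L cosφ·φ̇ = r ω cosθ.
L cosφ = √(L² − r² sin²θ) = 0.33515 m.
|ω_rod| = r ω |cosθ| / √(L² − r² sin²θ) = 0.0784·103.2·0.73016/0.33515 = 17.631 rad/s.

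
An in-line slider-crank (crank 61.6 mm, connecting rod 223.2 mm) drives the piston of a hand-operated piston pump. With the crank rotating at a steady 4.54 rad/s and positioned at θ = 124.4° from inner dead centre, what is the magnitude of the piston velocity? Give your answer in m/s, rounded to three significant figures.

0.194

ω = 4.54 rad/s
For an in-line slider-crank, x = r cosθ + √(L² − r² sin²θ), so v = −rω sinθ·[1 + r cosθ/√(L² − r² sin²θ)].
With r = 0.0616 m, L = 0.2232 m, θ = 124.4°: √(L² − r² sin²θ) = 0.21734 m.
v = −0.0616·4.54·0.82511·[1 + 0.0616·-0.56497/0.21734] = -0.1938 m/s.
|v| = 0.1938 m/s.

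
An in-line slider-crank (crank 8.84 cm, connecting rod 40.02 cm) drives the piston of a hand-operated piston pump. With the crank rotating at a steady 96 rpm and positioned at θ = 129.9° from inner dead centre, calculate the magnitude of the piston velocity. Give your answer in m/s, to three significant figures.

0.584

ω = 2π·96/60 = 10.05 rad/s
For an in-line slider-crank, x = r cosθ + √(L² − r² sin²θ), so v = −rω sinθ·[1 + r cosθ/√(L² − r² sin²θ)].
With r = 0.0884 m, L = 0.4002 m, θ = 129.9°: √(L² − r² sin²θ) = 0.39441 m.
v = −0.0884·10.05·0.76717·[1 + 0.0884·-0.64145/0.39441] = -0.58376 m/s.
|v| = 0.58376 m/s.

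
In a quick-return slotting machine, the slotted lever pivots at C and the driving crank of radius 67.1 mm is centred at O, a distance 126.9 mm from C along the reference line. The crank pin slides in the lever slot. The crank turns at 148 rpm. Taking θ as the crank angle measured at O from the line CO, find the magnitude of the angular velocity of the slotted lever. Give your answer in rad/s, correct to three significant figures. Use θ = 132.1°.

2.03

ω = 15.5 rad/s (from 148 rpm).
Crank pin A relative to C: A = (d + r cosθ, r sinθ); lever angle φ = atan2(r sinθ, d + r cosθ).
Differentiating tanφ: φ̇ = rω(d cosθ + r)/(d² + r² + 2dr cosθ).
d² + r² + 2dr cosθ = |CA|² = 0.00918867 m²;  d cosθ + r = -0.017977 m.
|ω_lever| = |0.0671·15.5·-0.017977| / 0.00918867 = 2.0346 rad/s.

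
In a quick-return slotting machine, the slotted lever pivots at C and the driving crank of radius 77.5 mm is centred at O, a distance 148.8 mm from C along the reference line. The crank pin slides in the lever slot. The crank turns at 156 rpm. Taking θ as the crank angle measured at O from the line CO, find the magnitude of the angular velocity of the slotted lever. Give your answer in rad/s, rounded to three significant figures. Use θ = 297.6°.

ω = 16.34 rad/s (from 156 rpm).
Crank pin A relative to C: A = (d + r cosθ, r sinθ); lever angle φ = atan2(r sinθ, d + r cosθ).
Differentiating tanφ: φ̇ = rω(d cosθ + r)/(d² + r² + 2dr cosθ).
d² + r² + 2dr cosθ = |CA|² = 0.0388331 m²;  d cosθ + r = +0.14644 m.
|ω_lever| = |0.0775·16.34·+0.14644| / 0.0388331 = 4.7743 rad/s.

4.77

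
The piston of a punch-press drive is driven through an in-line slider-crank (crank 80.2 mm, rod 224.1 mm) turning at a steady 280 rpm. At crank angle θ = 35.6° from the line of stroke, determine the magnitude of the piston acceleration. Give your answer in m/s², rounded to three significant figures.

ω = 2π·280/60 = 29.32 rad/s
x(θ) = r cosθ + √(L² − r² sin²θ); with ω constant, a = ω²·d²x/dθ².
d²x/dθ² = −r cosθ − r²(cos2θ)/√u − r⁴ sin²2θ/(4u^{3/2}),  u = L² − r² sin²θ = 0.0480412 m².
Substituting r = 0.0802 m, L = 0.2241 m, θ = 35.6°: d²x/dθ² = -0.075548 m.
a = ω²·d²x/dθ² = (29.32)²·(-0.075548) = -64.953 m/s²;  |a| = 64.953 m/s².

65.0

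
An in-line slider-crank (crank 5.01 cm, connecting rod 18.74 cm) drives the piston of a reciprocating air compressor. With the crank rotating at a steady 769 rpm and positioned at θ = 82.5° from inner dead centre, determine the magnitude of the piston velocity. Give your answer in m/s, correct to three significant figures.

ω = 2π·769/60 = 80.53 rad/s
For an in-line slider-crank, x = r cosθ + √(L² − r² sin²θ), so v = −rω sinθ·[1 + r cosθ/√(L² − r² sin²θ)].
With r = 0.0501 m, L = 0.1874 m, θ = 82.5°: √(L² − r² sin²θ) = 0.1807 m.
v = −0.0501·80.53·0.99144·[1 + 0.0501·0.13053/0.1807] = -4.1448 m/s.
|v| = 4.1448 m/s.

4.14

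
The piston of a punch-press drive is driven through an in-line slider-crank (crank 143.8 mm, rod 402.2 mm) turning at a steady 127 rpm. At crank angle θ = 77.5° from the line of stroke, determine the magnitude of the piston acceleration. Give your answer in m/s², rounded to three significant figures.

3.23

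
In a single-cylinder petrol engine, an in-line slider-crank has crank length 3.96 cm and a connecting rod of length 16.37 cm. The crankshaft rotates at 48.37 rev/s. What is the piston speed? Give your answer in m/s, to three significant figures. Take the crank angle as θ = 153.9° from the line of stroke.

4.14

ω = 2π·48.4 = 303.9 rad/s
For an in-line slider-crank, x = r cosθ + √(L² − r² sin²θ), so v = −rω sinθ·[1 + r cosθ/√(L² − r² sin²θ)].
With r = 0.0396 m, L = 0.1637 m, θ = 153.9°: √(L² − r² sin²θ) = 0.16277 m.
v = −0.0396·303.9·0.43994·[1 + 0.0396·-0.89803/0.16277] = -4.1379 m/s.
|v| = 4.1379 m/s.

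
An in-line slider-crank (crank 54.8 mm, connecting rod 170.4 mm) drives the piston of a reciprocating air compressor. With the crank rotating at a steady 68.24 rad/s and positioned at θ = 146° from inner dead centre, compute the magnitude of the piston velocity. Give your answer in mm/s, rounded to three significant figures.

1520

ω = 68.24 rad/s
For an in-line slider-crank, x = r cosθ + √(L² − r² sin²θ), so v = −rω sinθ·[1 + r cosθ/√(L² − r² sin²θ)].
With r = 0.0548 m, L = 0.1704 m, θ = 146°: √(L² − r² sin²θ) = 0.16762 m.
v = −0.0548·68.24·0.55919·[1 + 0.0548·-0.82904/0.16762] = -1.5244 m/s.
|v| = 1.5244 m/s = 1524.4 mm/s.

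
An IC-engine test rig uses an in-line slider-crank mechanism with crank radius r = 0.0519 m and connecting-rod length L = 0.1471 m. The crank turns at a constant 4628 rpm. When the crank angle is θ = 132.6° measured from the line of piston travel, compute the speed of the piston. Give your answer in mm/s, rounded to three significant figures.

13900

ω = 2π·4628/60 = 484.6 rad/s
For an in-line slider-crank, x = r cosθ + √(L² − r² sin²θ), so v = −rω sinθ·[1 + r cosθ/√(L² − r² sin²θ)].
With r = 0.0519 m, L = 0.1471 m, θ = 132.6°: √(L² − r² sin²θ) = 0.14205 m.
v = −0.0519·484.6·0.73610·[1 + 0.0519·-0.67688/0.14205] = -13.936 m/s.
|v| = 13.936 m/s = 13936 mm/s.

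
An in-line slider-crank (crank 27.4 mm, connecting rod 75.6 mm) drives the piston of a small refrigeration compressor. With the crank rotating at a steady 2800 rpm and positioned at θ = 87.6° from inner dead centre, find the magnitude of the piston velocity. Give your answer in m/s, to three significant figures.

8.16

ω = 2π·2800/60 = 293.2 rad/s
For an in-line slider-crank, x = r cosθ + √(L² − r² sin²θ), so v = −rω sinθ·[1 + r cosθ/√(L² − r² sin²θ)].
With r = 0.0274 m, L = 0.0756 m, θ = 87.6°: √(L² − r² sin²θ) = 0.070469 m.
v = −0.0274·293.2·0.99912·[1 + 0.0274·0.04188/0.070469] = -8.1578 m/s.
|v| = 8.1578 m/s.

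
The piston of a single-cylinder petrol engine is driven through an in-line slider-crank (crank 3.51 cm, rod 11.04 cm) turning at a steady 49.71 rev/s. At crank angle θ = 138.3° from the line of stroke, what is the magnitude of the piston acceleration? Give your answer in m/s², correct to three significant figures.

2400

ω = 2π·49.7 = 312.3 rad/s
x(θ) = r cosθ + √(L² − r² sin²θ); with ω constant, a = ω²·d²x/dθ².
d²x/dθ² = −r cosθ − r²(cos2θ)/√u − r⁴ sin²2θ/(4u^{3/2}),  u = L² − r² sin²θ = 0.011643 m².
Substituting r = 0.0351 m, L = 0.1104 m, θ = 138.3°: d²x/dθ² = +0.024597 m.
a = ω²·d²x/dθ² = (312.3)²·(+0.024597) = +2399.5 m/s²;  |a| = 2399.5 m/s².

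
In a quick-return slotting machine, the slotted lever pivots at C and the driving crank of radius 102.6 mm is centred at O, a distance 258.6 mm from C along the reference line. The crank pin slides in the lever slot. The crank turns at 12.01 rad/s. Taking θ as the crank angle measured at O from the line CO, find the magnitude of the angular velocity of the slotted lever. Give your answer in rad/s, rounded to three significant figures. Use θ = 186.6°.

7.70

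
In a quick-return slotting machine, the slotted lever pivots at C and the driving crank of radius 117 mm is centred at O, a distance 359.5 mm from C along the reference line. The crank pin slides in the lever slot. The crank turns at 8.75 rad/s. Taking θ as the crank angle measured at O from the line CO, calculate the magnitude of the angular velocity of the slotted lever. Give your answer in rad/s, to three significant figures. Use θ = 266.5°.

0.706

ω = 8.75 rad/s
Crank pin A relative to C: A = (d + r cosθ, r sinθ); lever angle φ = atan2(r sinθ, d + r cosθ).
Differentiating tanφ: φ̇ = rω(d cosθ + r)/(d² + r² + 2dr cosθ).
d² + r² + 2dr cosθ = |CA|² = 0.137794 m²;  d cosθ + r = +0.095053 m.
|ω_lever| = |0.117·8.75·+0.095053| / 0.137794 = 0.7062 rad/s.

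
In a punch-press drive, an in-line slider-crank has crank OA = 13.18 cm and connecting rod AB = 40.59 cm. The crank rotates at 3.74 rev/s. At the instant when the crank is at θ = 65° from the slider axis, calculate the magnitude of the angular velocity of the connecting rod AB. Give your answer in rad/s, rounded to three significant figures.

3.37

ω = 23.5 rad/s (converted from 3.74 rev/s).
The rod makes angle φ with the slider axis where L sinφ = r sinθ; differentiating, L cosφ·φ̇ = r ω cosθ.
L cosφ = √(L² − r² sin²θ) = 0.38793 m.
|ω_rod| = r ω |cosθ| / √(L² − r² sin²θ) = 0.1318·23.5·0.42262/0.38793 = 3.3742 rad/s.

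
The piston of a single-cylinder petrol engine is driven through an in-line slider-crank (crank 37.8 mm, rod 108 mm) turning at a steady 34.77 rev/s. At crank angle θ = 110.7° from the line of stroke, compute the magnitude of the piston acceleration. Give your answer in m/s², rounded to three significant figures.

1130

ω = 2π·34.8 = 218.5 rad/s
x(θ) = r cosθ + √(L² − r² sin²θ); with ω constant, a = ω²·d²x/dθ².
d²x/dθ² = −r cosθ − r²(cos2θ)/√u − r⁴ sin²2θ/(4u^{3/2}),  u = L² − r² sin²θ = 0.0104137 m².
Substituting r = 0.0378 m, L = 0.108 m, θ = 110.7°: d²x/dθ² = +0.023654 m.
a = ω²·d²x/dθ² = (218.5)²·(+0.023654) = +1129 m/s²;  |a| = 1129 m/s².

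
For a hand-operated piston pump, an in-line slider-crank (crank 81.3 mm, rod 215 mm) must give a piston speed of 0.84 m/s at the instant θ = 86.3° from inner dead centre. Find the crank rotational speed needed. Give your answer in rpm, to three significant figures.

For an in-line slider-crank, |v_piston| = rω|sinθ|·[1 + r cosθ/√(L² − r² sin²θ)].
With r = 0.0813 m, L = 0.215 m, θ = 86.3°: the bracketed kinematic factor |dx/dθ| = 0.083268 m.
ω = v/|dx/dθ| = 0.84/0.083268 = 10.088 rad/s.
N = 60ω/(2π) = 96.332 rpm.

96.3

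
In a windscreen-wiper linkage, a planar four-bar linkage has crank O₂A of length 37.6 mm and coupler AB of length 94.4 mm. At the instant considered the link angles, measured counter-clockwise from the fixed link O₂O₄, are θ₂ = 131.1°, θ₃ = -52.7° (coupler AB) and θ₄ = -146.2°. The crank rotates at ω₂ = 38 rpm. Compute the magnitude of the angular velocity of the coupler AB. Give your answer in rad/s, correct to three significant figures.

1.58

ω₂ = 3.979 rad/s (from 38 rpm).
Differentiating the loop-closure r₂e^{iθ₂}+r₃e^{iθ₃}=r₁+r₄e^{iθ₄} gives r₂ω₂e^{iθ₂}+r₃ω₃e^{iθ₃}=r₄ω₄e^{iθ₄}.
Eliminating the other unknown: ω₃ = r₂ω₂ sin(θ₄−θ₂) / [r₃ sin(θ₃−θ₄)].
Numerator sine = +0.99189; denominator sine = +0.99813.
Result = 0.0376·3.979·(+0.99189) / (0.0944·(+0.99813)) = +1.5751 rad/s; magnitude 1.5751 rad/s.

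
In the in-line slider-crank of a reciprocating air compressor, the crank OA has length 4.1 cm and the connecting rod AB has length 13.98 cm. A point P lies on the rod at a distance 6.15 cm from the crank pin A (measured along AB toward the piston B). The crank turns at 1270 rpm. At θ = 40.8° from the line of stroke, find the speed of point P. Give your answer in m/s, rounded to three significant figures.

4.55

ω = 133 rad/s.  Crank-pin speed |V_A| = rω = 5.4528 m/s, perpendicular to OA.
Rod angle: sinφ = −(r/L) sinθ ⇒ φ = -11.048°; ω_rod = −rω cosθ/√(L²−r²sin²θ) = -30.083 rad/s.
V_P = V_A + ω_rod × AP, with AP = 0.0615 m along the rod.
Components: V_Px = −rω sinθ − a·ω_rod·sinφ = -3.9175 m/s;  V_Py = rω cosθ + a·ω_rod·cosφ = +2.3119 m/s.
|V_P| = √(V_Px² + V_Py²) = 4.5488 m/s.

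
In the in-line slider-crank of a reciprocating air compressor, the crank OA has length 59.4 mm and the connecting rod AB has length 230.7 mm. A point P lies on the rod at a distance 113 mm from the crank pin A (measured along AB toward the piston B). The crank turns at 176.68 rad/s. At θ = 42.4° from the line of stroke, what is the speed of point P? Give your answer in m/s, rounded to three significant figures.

8.70

ω = 176.7 rad/s.  Crank-pin speed |V_A| = rω = 10.495 m/s, perpendicular to OA.
Rod angle: sinφ = −(r/L) sinθ ⇒ φ = -9.998°; ω_rod = −rω cosθ/√(L²−r²sin²θ) = -34.111 rad/s.
V_P = V_A + ω_rod × AP, with AP = 0.113 m along the rod.
Components: V_Px = −rω sinθ − a·ω_rod·sinφ = -7.7459 m/s;  V_Py = rω cosθ + a·ω_rod·cosφ = +3.9539 m/s.
|V_P| = √(V_Px² + V_Py²) = 8.6967 m/s.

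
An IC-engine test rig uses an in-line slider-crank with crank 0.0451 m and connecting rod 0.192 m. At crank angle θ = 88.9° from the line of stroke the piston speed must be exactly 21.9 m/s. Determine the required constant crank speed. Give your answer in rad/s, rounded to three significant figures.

483

For an in-line slider-crank, |v_piston| = rω|sinθ|·[1 + r cosθ/√(L² − r² sin²θ)].
With r = 0.0451 m, L = 0.192 m, θ = 88.9°: the bracketed kinematic factor |dx/dθ| = 0.045301 m.
ω = v/|dx/dθ| = 21.9/0.045301 = 483.43 rad/s.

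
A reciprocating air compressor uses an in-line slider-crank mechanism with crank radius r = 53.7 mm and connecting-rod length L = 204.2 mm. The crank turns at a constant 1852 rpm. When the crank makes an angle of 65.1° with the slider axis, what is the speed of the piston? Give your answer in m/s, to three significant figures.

ω = 2π·1852/60 = 193.9 rad/s
For an in-line slider-crank, x = r cosθ + √(L² − r² sin²θ), so v = −rω sinθ·[1 + r cosθ/√(L² − r² sin²θ)].
With r = 0.0537 m, L = 0.2042 m, θ = 65.1°: √(L² − r² sin²θ) = 0.19831 m.
v = −0.0537·193.9·0.90704·[1 + 0.0537·0.42104/0.19831] = -10.524 m/s.
|v| = 10.524 m/s.

10.5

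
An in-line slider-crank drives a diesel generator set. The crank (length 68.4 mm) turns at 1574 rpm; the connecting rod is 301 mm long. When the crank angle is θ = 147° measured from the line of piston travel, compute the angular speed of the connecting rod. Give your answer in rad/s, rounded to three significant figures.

ω = 164.8 rad/s (converted from 1574 rpm).
The rod makes angle φ with the slider axis where L sinφ = r sinθ; differentiating, L cosφ·φ̇ = r ω cosθ.
L cosφ = √(L² − r² sin²θ) = 0.29869 m.
|ω_rod| = r ω |cosθ| / √(L² − r² sin²θ) = 0.0684·164.8·0.83867/0.29869 = 31.657 rad/s.

31.7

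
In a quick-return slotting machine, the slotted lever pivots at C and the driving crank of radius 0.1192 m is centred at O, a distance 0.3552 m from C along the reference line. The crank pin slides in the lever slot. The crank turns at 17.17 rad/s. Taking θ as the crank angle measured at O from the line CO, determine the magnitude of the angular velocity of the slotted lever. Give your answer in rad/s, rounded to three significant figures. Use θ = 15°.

ω = 17.17 rad/s
Crank pin A relative to C: A = (d + r cosθ, r sinθ); lever angle φ = atan2(r sinθ, d + r cosθ).
Differentiating tanφ: φ̇ = rω(d cosθ + r)/(d² + r² + 2dr cosθ).
d² + r² + 2dr cosθ = |CA|² = 0.22217 m²;  d cosθ + r = +0.4623 m.
|ω_lever| = |0.1192·17.17·+0.4623| / 0.22217 = 4.2587 rad/s.

4.26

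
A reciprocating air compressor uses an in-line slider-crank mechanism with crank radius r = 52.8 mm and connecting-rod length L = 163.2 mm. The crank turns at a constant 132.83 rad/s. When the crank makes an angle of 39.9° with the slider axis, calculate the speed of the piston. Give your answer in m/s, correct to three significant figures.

5.64

ω = 132.8 rad/s
For an in-line slider-crank, x = r cosθ + √(L² − r² sin²θ), so v = −rω sinθ·[1 + r cosθ/√(L² − r² sin²θ)].
With r = 0.0528 m, L = 0.1632 m, θ = 39.9°: √(L² − r² sin²θ) = 0.15965 m.
v = −0.0528·132.8·0.64145·[1 + 0.0528·0.76717/0.15965] = -5.6402 m/s.
|v| = 5.6402 m/s.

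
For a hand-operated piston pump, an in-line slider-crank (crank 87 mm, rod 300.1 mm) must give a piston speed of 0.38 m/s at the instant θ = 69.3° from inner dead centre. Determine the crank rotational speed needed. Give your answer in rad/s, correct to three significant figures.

4.22

For an in-line slider-crank, |v_piston| = rω|sinθ|·[1 + r cosθ/√(L² − r² sin²θ)].
With r = 0.087 m, L = 0.3001 m, θ = 69.3°: the bracketed kinematic factor |dx/dθ| = 0.090048 m.
ω = v/|dx/dθ| = 0.38/0.090048 = 4.22 rad/s.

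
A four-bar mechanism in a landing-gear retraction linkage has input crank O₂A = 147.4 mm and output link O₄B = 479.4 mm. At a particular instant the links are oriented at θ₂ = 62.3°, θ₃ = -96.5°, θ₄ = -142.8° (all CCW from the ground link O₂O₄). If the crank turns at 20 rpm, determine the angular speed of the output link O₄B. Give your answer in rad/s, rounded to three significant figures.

ω₂ = 2.094 rad/s (from 20 rpm).
Differentiating the loop-closure r₂e^{iθ₂}+r₃e^{iθ₃}=r₁+r₄e^{iθ₄} gives r₂ω₂e^{iθ₂}+r₃ω₃e^{iθ₃}=r₄ω₄e^{iθ₄}.
Eliminating the other unknown: ω₄ = r₂ω₂ sin(θ₂−θ₃) / [r₄ sin(θ₄−θ₃)].
Numerator sine = +0.36162; denominator sine = -0.72297.
Result = 0.1474·2.094·(+0.36162) / (0.4794·(-0.72297)) = -0.3221 rad/s; magnitude 0.3221 rad/s.

0.322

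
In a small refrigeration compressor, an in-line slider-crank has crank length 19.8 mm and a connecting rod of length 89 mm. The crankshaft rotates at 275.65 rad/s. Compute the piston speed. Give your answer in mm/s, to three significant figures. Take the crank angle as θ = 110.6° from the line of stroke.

ω = 275.6 rad/s
For an in-line slider-crank, x = r cosθ + √(L² − r² sin²θ), so v = −rω sinθ·[1 + r cosθ/√(L² − r² sin²θ)].
With r = 0.0198 m, L = 0.089 m, θ = 110.6°: √(L² − r² sin²θ) = 0.087049 m.
v = −0.0198·275.6·0.93606·[1 + 0.0198·-0.35184/0.087049] = -4.7 m/s.
|v| = 4.7 m/s = 4700 mm/s.

4700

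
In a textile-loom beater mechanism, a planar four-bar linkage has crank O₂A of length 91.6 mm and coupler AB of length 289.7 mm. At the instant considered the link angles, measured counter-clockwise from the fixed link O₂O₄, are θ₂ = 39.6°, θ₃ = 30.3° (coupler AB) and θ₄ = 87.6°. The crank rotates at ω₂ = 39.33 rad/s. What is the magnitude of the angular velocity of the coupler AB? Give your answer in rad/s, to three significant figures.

ω₂ = 39.33 rad/s
Differentiating the loop-closure r₂e^{iθ₂}+r₃e^{iθ₃}=r₁+r₄e^{iθ₄} gives r₂ω₂e^{iθ₂}+r₃ω₃e^{iθ₃}=r₄ω₄e^{iθ₄}.
Eliminating the other unknown: ω₃ = r₂ω₂ sin(θ₄−θ₂) / [r₃ sin(θ₃−θ₄)].
Numerator sine = +0.74314; denominator sine = -0.84151.
Result = 0.0916·39.33·(+0.74314) / (0.2897·(-0.84151)) = -10.982 rad/s; magnitude 10.982 rad/s.

11.0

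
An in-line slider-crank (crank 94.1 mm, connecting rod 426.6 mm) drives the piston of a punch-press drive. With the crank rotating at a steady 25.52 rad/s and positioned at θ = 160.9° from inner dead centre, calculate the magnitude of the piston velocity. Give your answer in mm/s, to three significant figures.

622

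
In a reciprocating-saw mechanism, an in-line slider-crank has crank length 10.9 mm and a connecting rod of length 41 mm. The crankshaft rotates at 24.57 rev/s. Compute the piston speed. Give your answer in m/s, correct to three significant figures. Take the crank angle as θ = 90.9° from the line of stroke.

ω = 2π·24.6 = 154.4 rad/s
For an in-line slider-crank, x = r cosθ + √(L² − r² sin²θ), so v = −rω sinθ·[1 + r cosθ/√(L² − r² sin²θ)].
With r = 0.0109 m, L = 0.041 m, θ = 90.9°: √(L² − r² sin²θ) = 0.039525 m.
v = −0.0109·154.4·0.99988·[1 + 0.0109·-0.01571/0.039525] = -1.6752 m/s.
|v| = 1.6752 m/s.

1.68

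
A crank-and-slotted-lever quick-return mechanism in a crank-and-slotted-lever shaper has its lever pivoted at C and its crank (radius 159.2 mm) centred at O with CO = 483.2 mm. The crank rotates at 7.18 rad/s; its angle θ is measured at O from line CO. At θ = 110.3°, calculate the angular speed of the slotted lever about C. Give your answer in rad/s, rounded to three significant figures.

0.0470

ω = 7.18 rad/s
Crank pin A relative to C: A = (d + r cosθ, r sinθ); lever angle φ = atan2(r sinθ, d + r cosθ).
Differentiating tanφ: φ̇ = rω(d cosθ + r)/(d² + r² + 2dr cosθ).
d² + r² + 2dr cosθ = |CA|² = 0.205451 m²;  d cosθ + r = -0.0084393 m.
|ω_lever| = |0.1592·7.18·-0.0084393| / 0.205451 = 0.046953 rad/s.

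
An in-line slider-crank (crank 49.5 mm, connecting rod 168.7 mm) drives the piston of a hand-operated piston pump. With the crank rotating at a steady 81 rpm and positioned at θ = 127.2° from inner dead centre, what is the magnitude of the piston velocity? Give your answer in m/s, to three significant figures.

ω = 2π·81/60 = 8.482 rad/s
For an in-line slider-crank, x = r cosθ + √(L² − r² sin²θ), so v = −rω sinθ·[1 + r cosθ/√(L² − r² sin²θ)].
With r = 0.0495 m, L = 0.1687 m, θ = 127.2°: √(L² − r² sin²θ) = 0.16403 m.
v = −0.0495·8.482·0.79653·[1 + 0.0495·-0.60460/0.16403] = -0.27342 m/s.
|v| = 0.27342 m/s.

0.273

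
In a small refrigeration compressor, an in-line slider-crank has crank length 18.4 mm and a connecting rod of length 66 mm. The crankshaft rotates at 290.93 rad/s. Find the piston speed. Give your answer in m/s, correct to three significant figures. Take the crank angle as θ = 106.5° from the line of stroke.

4.71

ω = 290.9 rad/s
For an in-line slider-crank, x = r cosθ + √(L² − r² sin²θ), so v = −rω sinθ·[1 + r cosθ/√(L² − r² sin²θ)].
With r = 0.0184 m, L = 0.066 m, θ = 106.5°: √(L² − r² sin²θ) = 0.063598 m.
v = −0.0184·290.9·0.95882·[1 + 0.0184·-0.28402/0.063598] = -4.7109 m/s.
|v| = 4.7109 m/s.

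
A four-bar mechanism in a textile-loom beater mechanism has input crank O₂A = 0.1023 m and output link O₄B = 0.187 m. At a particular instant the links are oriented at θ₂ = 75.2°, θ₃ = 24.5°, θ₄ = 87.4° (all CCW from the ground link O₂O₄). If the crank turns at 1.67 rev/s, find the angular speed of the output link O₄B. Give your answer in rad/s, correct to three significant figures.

ω₂ = 10.49 rad/s (from 1.67 rev/s).
Differentiating the loop-closure r₂e^{iθ₂}+r₃e^{iθ₃}=r₁+r₄e^{iθ₄} gives r₂ω₂e^{iθ₂}+r₃ω₃e^{iθ₃}=r₄ω₄e^{iθ₄}.
Eliminating the other unknown: ω₄ = r₂ω₂ sin(θ₂−θ₃) / [r₄ sin(θ₄−θ₃)].
Numerator sine = +0.77384; denominator sine = +0.89021.
Result = 0.1023·10.49·(+0.77384) / (0.187·(+0.89021)) = +4.9899 rad/s; magnitude 4.9899 rad/s.

4.99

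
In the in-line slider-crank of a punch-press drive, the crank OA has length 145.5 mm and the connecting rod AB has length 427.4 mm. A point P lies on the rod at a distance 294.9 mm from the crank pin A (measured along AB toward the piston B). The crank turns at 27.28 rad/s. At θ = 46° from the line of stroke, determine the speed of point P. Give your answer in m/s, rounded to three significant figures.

3.44

ω = 27.28 rad/s.  Crank-pin speed |V_A| = rω = 3.9692 m/s, perpendicular to OA.
Rod angle: sinφ = −(r/L) sinθ ⇒ φ = -14.175°; ω_rod = −rω cosθ/√(L²−r²sin²θ) = -6.6538 rad/s.
V_P = V_A + ω_rod × AP, with AP = 0.2949 m along the rod.
Components: V_Px = −rω sinθ − a·ω_rod·sinφ = -3.3358 m/s;  V_Py = rω cosθ + a·ω_rod·cosφ = +0.85479 m/s.
|V_P| = √(V_Px² + V_Py²) = 3.4435 m/s.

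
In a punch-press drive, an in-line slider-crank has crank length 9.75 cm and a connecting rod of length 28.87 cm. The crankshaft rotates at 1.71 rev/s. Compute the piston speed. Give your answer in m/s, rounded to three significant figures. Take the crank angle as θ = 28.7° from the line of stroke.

ω = 2π·1.71 = 10.74 rad/s
For an in-line slider-crank, x = r cosθ + √(L² − r² sin²θ), so v = −rω sinθ·[1 + r cosθ/√(L² − r² sin²θ)].
With r = 0.0975 m, L = 0.2887 m, θ = 28.7°: √(L² − r² sin²θ) = 0.28488 m.
v = −0.0975·10.74·0.48022·[1 + 0.0975·0.87715/0.28488] = -0.65409 m/s.
|v| = 0.65409 m/s.

0.654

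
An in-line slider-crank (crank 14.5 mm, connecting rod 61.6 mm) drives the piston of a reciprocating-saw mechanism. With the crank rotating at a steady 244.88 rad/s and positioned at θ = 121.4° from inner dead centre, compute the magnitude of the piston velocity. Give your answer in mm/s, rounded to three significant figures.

2650

ω = 244.9 rad/s
For an in-line slider-crank, x = r cosθ + √(L² − r² sin²θ), so v = −rω sinθ·[1 + r cosθ/√(L² − r² sin²θ)].
With r = 0.0145 m, L = 0.0616 m, θ = 121.4°: √(L² − r² sin²θ) = 0.060344 m.
v = −0.0145·244.9·0.85355·[1 + 0.0145·-0.52101/0.060344] = -2.6513 m/s.
|v| = 2.6513 m/s = 2651.3 mm/s.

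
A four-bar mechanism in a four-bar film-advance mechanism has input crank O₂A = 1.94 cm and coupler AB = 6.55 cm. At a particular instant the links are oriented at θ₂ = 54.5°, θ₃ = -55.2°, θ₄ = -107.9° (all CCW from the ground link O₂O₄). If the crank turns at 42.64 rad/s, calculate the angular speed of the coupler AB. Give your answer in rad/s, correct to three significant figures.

ω₂ = 42.64 rad/s
Differentiating the loop-closure r₂e^{iθ₂}+r₃e^{iθ₃}=r₁+r₄e^{iθ₄} gives r₂ω₂e^{iθ₂}+r₃ω₃e^{iθ₃}=r₄ω₄e^{iθ₄}.
Eliminating the other unknown: ω₃ = r₂ω₂ sin(θ₄−θ₂) / [r₃ sin(θ₃−θ₄)].
Numerator sine = -0.30237; denominator sine = +0.79547.
Result = 0.0194·42.64·(-0.30237) / (0.0655·(+0.79547)) = -4.8005 rad/s; magnitude 4.8005 rad/s.

4.80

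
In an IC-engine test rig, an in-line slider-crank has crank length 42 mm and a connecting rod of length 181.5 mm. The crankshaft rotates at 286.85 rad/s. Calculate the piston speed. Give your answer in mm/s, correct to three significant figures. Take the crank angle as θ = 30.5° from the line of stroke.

ω = 286.9 rad/s
For an in-line slider-crank, x = r cosθ + √(L² − r² sin²θ), so v = −rω sinθ·[1 + r cosθ/√(L² − r² sin²θ)].
With r = 0.042 m, L = 0.1815 m, θ = 30.5°: √(L² − r² sin²θ) = 0.18024 m.
v = −0.042·286.9·0.50754·[1 + 0.042·0.86163/0.18024] = -7.3423 m/s.
|v| = 7.3423 m/s = 7342.3 mm/s.

7340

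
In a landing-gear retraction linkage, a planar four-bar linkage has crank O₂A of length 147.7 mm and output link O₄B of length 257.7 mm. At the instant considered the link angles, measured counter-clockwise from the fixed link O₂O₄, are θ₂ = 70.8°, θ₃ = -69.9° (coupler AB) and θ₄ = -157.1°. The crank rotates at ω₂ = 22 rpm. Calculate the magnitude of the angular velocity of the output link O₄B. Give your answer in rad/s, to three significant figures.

ω₂ = 2.304 rad/s (from 22 rpm).
Differentiating the loop-closure r₂e^{iθ₂}+r₃e^{iθ₃}=r₁+r₄e^{iθ₄} gives r₂ω₂e^{iθ₂}+r₃ω₃e^{iθ₃}=r₄ω₄e^{iθ₄}.
Eliminating the other unknown: ω₄ = r₂ω₂ sin(θ₂−θ₃) / [r₄ sin(θ₄−θ₃)].
Numerator sine = +0.63338; denominator sine = -0.99881.
Result = 0.1477·2.304·(+0.63338) / (0.2577·(-0.99881)) = -0.83734 rad/s; magnitude 0.83734 rad/s.

0.837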